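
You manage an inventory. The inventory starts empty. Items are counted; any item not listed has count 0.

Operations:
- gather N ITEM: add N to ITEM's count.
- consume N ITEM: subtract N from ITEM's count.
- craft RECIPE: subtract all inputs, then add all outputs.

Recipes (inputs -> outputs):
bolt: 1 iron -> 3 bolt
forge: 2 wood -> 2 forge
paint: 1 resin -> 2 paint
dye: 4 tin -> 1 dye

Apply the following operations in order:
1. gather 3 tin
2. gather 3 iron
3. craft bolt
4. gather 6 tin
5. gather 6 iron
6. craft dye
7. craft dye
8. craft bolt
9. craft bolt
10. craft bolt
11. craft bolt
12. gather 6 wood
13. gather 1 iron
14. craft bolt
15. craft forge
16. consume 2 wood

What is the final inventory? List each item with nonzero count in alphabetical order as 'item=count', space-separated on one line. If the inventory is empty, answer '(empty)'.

After 1 (gather 3 tin): tin=3
After 2 (gather 3 iron): iron=3 tin=3
After 3 (craft bolt): bolt=3 iron=2 tin=3
After 4 (gather 6 tin): bolt=3 iron=2 tin=9
After 5 (gather 6 iron): bolt=3 iron=8 tin=9
After 6 (craft dye): bolt=3 dye=1 iron=8 tin=5
After 7 (craft dye): bolt=3 dye=2 iron=8 tin=1
After 8 (craft bolt): bolt=6 dye=2 iron=7 tin=1
After 9 (craft bolt): bolt=9 dye=2 iron=6 tin=1
After 10 (craft bolt): bolt=12 dye=2 iron=5 tin=1
After 11 (craft bolt): bolt=15 dye=2 iron=4 tin=1
After 12 (gather 6 wood): bolt=15 dye=2 iron=4 tin=1 wood=6
After 13 (gather 1 iron): bolt=15 dye=2 iron=5 tin=1 wood=6
After 14 (craft bolt): bolt=18 dye=2 iron=4 tin=1 wood=6
After 15 (craft forge): bolt=18 dye=2 forge=2 iron=4 tin=1 wood=4
After 16 (consume 2 wood): bolt=18 dye=2 forge=2 iron=4 tin=1 wood=2

Answer: bolt=18 dye=2 forge=2 iron=4 tin=1 wood=2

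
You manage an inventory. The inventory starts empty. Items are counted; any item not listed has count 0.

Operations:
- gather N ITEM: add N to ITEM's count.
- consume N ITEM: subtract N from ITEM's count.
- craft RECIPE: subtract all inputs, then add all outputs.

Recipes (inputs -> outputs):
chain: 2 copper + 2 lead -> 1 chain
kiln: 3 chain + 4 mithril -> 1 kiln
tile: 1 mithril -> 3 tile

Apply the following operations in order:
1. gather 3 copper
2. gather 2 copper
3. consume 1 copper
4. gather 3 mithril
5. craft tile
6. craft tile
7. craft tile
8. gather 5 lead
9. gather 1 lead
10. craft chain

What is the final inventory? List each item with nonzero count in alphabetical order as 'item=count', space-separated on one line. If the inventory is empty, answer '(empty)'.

Answer: chain=1 copper=2 lead=4 tile=9

Derivation:
After 1 (gather 3 copper): copper=3
After 2 (gather 2 copper): copper=5
After 3 (consume 1 copper): copper=4
After 4 (gather 3 mithril): copper=4 mithril=3
After 5 (craft tile): copper=4 mithril=2 tile=3
After 6 (craft tile): copper=4 mithril=1 tile=6
After 7 (craft tile): copper=4 tile=9
After 8 (gather 5 lead): copper=4 lead=5 tile=9
After 9 (gather 1 lead): copper=4 lead=6 tile=9
After 10 (craft chain): chain=1 copper=2 lead=4 tile=9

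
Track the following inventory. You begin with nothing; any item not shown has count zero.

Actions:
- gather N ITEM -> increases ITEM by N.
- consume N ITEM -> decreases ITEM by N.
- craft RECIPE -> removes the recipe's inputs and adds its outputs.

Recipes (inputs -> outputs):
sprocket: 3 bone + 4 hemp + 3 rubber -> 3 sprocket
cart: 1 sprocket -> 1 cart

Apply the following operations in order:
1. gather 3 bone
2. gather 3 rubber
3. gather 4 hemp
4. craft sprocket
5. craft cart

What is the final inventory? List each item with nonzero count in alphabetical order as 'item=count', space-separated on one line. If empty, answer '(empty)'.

After 1 (gather 3 bone): bone=3
After 2 (gather 3 rubber): bone=3 rubber=3
After 3 (gather 4 hemp): bone=3 hemp=4 rubber=3
After 4 (craft sprocket): sprocket=3
After 5 (craft cart): cart=1 sprocket=2

Answer: cart=1 sprocket=2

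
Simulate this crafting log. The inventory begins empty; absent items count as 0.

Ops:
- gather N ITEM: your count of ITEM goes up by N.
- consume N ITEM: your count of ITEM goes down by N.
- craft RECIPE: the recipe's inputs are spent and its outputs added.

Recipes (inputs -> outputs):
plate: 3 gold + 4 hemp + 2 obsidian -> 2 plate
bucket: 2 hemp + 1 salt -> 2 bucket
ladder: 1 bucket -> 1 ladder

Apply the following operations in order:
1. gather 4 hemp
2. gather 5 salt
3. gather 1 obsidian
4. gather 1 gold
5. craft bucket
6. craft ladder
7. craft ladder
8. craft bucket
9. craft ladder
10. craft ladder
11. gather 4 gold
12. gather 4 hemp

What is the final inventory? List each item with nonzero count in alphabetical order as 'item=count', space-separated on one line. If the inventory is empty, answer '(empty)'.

After 1 (gather 4 hemp): hemp=4
After 2 (gather 5 salt): hemp=4 salt=5
After 3 (gather 1 obsidian): hemp=4 obsidian=1 salt=5
After 4 (gather 1 gold): gold=1 hemp=4 obsidian=1 salt=5
After 5 (craft bucket): bucket=2 gold=1 hemp=2 obsidian=1 salt=4
After 6 (craft ladder): bucket=1 gold=1 hemp=2 ladder=1 obsidian=1 salt=4
After 7 (craft ladder): gold=1 hemp=2 ladder=2 obsidian=1 salt=4
After 8 (craft bucket): bucket=2 gold=1 ladder=2 obsidian=1 salt=3
After 9 (craft ladder): bucket=1 gold=1 ladder=3 obsidian=1 salt=3
After 10 (craft ladder): gold=1 ladder=4 obsidian=1 salt=3
After 11 (gather 4 gold): gold=5 ladder=4 obsidian=1 salt=3
After 12 (gather 4 hemp): gold=5 hemp=4 ladder=4 obsidian=1 salt=3

Answer: gold=5 hemp=4 ladder=4 obsidian=1 salt=3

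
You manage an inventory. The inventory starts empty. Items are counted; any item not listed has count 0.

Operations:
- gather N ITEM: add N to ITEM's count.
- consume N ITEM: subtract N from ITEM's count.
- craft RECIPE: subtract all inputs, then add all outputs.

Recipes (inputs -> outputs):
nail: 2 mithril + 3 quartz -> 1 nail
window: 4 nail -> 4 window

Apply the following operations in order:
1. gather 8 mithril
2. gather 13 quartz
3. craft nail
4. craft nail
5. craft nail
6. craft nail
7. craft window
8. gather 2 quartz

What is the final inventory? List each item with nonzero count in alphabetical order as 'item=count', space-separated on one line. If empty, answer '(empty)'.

After 1 (gather 8 mithril): mithril=8
After 2 (gather 13 quartz): mithril=8 quartz=13
After 3 (craft nail): mithril=6 nail=1 quartz=10
After 4 (craft nail): mithril=4 nail=2 quartz=7
After 5 (craft nail): mithril=2 nail=3 quartz=4
After 6 (craft nail): nail=4 quartz=1
After 7 (craft window): quartz=1 window=4
After 8 (gather 2 quartz): quartz=3 window=4

Answer: quartz=3 window=4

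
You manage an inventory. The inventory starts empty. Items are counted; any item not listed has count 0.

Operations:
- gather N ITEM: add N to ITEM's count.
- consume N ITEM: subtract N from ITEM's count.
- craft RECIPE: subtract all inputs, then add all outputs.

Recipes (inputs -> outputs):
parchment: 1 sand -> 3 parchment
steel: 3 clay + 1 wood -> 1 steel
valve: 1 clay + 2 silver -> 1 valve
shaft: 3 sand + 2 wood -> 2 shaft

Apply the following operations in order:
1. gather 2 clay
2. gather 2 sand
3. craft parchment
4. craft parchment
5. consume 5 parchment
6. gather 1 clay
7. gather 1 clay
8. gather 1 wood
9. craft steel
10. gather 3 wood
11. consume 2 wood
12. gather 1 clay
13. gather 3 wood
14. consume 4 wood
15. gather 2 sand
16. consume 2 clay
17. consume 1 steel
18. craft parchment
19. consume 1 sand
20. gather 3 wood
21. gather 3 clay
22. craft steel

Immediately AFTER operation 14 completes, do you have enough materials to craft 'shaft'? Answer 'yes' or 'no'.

Answer: no

Derivation:
After 1 (gather 2 clay): clay=2
After 2 (gather 2 sand): clay=2 sand=2
After 3 (craft parchment): clay=2 parchment=3 sand=1
After 4 (craft parchment): clay=2 parchment=6
After 5 (consume 5 parchment): clay=2 parchment=1
After 6 (gather 1 clay): clay=3 parchment=1
After 7 (gather 1 clay): clay=4 parchment=1
After 8 (gather 1 wood): clay=4 parchment=1 wood=1
After 9 (craft steel): clay=1 parchment=1 steel=1
After 10 (gather 3 wood): clay=1 parchment=1 steel=1 wood=3
After 11 (consume 2 wood): clay=1 parchment=1 steel=1 wood=1
After 12 (gather 1 clay): clay=2 parchment=1 steel=1 wood=1
After 13 (gather 3 wood): clay=2 parchment=1 steel=1 wood=4
After 14 (consume 4 wood): clay=2 parchment=1 steel=1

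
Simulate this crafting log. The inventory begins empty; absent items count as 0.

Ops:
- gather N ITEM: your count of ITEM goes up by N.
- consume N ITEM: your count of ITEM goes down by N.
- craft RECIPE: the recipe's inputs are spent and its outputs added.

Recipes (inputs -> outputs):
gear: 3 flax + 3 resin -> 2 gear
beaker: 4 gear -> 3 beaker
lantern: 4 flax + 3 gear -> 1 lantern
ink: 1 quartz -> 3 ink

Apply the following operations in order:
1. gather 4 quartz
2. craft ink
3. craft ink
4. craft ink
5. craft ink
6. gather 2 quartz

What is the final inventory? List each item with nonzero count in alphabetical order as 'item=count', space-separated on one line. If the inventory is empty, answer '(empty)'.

Answer: ink=12 quartz=2

Derivation:
After 1 (gather 4 quartz): quartz=4
After 2 (craft ink): ink=3 quartz=3
After 3 (craft ink): ink=6 quartz=2
After 4 (craft ink): ink=9 quartz=1
After 5 (craft ink): ink=12
After 6 (gather 2 quartz): ink=12 quartz=2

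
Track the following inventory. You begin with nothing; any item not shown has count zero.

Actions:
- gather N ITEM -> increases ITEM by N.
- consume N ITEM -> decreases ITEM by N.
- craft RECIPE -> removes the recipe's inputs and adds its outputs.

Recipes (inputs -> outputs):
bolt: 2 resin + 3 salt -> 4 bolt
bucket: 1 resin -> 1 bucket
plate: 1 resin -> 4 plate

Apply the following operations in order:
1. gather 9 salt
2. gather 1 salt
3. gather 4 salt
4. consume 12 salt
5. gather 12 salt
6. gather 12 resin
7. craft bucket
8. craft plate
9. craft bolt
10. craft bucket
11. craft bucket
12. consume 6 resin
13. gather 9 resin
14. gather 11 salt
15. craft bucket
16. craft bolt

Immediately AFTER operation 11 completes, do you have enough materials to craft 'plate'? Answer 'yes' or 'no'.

After 1 (gather 9 salt): salt=9
After 2 (gather 1 salt): salt=10
After 3 (gather 4 salt): salt=14
After 4 (consume 12 salt): salt=2
After 5 (gather 12 salt): salt=14
After 6 (gather 12 resin): resin=12 salt=14
After 7 (craft bucket): bucket=1 resin=11 salt=14
After 8 (craft plate): bucket=1 plate=4 resin=10 salt=14
After 9 (craft bolt): bolt=4 bucket=1 plate=4 resin=8 salt=11
After 10 (craft bucket): bolt=4 bucket=2 plate=4 resin=7 salt=11
After 11 (craft bucket): bolt=4 bucket=3 plate=4 resin=6 salt=11

Answer: yes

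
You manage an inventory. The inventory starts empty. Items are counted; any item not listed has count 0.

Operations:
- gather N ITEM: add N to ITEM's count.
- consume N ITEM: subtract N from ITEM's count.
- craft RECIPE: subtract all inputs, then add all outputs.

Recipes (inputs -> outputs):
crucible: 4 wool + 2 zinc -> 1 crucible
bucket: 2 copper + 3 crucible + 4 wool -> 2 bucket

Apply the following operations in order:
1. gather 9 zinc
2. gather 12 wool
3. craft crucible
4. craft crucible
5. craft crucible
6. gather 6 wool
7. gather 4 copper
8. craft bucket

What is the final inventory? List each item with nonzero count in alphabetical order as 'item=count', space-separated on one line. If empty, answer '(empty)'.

After 1 (gather 9 zinc): zinc=9
After 2 (gather 12 wool): wool=12 zinc=9
After 3 (craft crucible): crucible=1 wool=8 zinc=7
After 4 (craft crucible): crucible=2 wool=4 zinc=5
After 5 (craft crucible): crucible=3 zinc=3
After 6 (gather 6 wool): crucible=3 wool=6 zinc=3
After 7 (gather 4 copper): copper=4 crucible=3 wool=6 zinc=3
After 8 (craft bucket): bucket=2 copper=2 wool=2 zinc=3

Answer: bucket=2 copper=2 wool=2 zinc=3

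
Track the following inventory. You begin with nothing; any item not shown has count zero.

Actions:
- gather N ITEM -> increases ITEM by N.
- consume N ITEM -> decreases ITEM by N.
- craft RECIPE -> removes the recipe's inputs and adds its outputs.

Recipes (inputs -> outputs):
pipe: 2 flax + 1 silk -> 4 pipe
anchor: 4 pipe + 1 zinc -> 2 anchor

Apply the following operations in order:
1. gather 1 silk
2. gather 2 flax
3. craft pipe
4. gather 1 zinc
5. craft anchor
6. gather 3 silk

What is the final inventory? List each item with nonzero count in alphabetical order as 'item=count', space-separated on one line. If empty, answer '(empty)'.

After 1 (gather 1 silk): silk=1
After 2 (gather 2 flax): flax=2 silk=1
After 3 (craft pipe): pipe=4
After 4 (gather 1 zinc): pipe=4 zinc=1
After 5 (craft anchor): anchor=2
After 6 (gather 3 silk): anchor=2 silk=3

Answer: anchor=2 silk=3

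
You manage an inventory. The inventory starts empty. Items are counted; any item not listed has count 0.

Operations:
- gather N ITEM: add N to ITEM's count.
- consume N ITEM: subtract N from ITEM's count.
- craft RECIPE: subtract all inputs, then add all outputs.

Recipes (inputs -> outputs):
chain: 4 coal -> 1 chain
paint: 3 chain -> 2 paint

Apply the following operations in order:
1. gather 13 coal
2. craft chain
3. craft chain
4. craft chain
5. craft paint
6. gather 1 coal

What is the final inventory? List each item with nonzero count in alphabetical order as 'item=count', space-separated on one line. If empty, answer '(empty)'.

After 1 (gather 13 coal): coal=13
After 2 (craft chain): chain=1 coal=9
After 3 (craft chain): chain=2 coal=5
After 4 (craft chain): chain=3 coal=1
After 5 (craft paint): coal=1 paint=2
After 6 (gather 1 coal): coal=2 paint=2

Answer: coal=2 paint=2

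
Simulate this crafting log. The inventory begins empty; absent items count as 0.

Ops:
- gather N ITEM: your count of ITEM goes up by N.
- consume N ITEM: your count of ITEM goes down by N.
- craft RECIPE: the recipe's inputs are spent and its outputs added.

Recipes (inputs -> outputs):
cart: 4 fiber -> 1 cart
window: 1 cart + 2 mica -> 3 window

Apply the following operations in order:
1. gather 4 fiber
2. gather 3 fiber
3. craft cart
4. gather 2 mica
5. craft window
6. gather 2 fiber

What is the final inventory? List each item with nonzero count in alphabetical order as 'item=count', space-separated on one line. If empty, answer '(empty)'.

After 1 (gather 4 fiber): fiber=4
After 2 (gather 3 fiber): fiber=7
After 3 (craft cart): cart=1 fiber=3
After 4 (gather 2 mica): cart=1 fiber=3 mica=2
After 5 (craft window): fiber=3 window=3
After 6 (gather 2 fiber): fiber=5 window=3

Answer: fiber=5 window=3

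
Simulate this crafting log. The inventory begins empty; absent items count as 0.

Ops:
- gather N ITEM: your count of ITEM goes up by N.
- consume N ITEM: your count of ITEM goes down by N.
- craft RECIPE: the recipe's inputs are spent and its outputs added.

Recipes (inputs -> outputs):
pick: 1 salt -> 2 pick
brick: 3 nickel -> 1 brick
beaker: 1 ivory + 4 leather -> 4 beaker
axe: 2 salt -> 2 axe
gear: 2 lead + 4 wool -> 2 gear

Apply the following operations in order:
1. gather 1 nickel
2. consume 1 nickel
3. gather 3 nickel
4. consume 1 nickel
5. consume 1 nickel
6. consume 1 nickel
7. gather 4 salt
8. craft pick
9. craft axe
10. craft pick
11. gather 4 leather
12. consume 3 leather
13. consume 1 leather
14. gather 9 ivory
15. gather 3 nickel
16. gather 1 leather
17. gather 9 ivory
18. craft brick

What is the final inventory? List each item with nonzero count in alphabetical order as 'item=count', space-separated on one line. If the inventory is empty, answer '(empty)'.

After 1 (gather 1 nickel): nickel=1
After 2 (consume 1 nickel): (empty)
After 3 (gather 3 nickel): nickel=3
After 4 (consume 1 nickel): nickel=2
After 5 (consume 1 nickel): nickel=1
After 6 (consume 1 nickel): (empty)
After 7 (gather 4 salt): salt=4
After 8 (craft pick): pick=2 salt=3
After 9 (craft axe): axe=2 pick=2 salt=1
After 10 (craft pick): axe=2 pick=4
After 11 (gather 4 leather): axe=2 leather=4 pick=4
After 12 (consume 3 leather): axe=2 leather=1 pick=4
After 13 (consume 1 leather): axe=2 pick=4
After 14 (gather 9 ivory): axe=2 ivory=9 pick=4
After 15 (gather 3 nickel): axe=2 ivory=9 nickel=3 pick=4
After 16 (gather 1 leather): axe=2 ivory=9 leather=1 nickel=3 pick=4
After 17 (gather 9 ivory): axe=2 ivory=18 leather=1 nickel=3 pick=4
After 18 (craft brick): axe=2 brick=1 ivory=18 leather=1 pick=4

Answer: axe=2 brick=1 ivory=18 leather=1 pick=4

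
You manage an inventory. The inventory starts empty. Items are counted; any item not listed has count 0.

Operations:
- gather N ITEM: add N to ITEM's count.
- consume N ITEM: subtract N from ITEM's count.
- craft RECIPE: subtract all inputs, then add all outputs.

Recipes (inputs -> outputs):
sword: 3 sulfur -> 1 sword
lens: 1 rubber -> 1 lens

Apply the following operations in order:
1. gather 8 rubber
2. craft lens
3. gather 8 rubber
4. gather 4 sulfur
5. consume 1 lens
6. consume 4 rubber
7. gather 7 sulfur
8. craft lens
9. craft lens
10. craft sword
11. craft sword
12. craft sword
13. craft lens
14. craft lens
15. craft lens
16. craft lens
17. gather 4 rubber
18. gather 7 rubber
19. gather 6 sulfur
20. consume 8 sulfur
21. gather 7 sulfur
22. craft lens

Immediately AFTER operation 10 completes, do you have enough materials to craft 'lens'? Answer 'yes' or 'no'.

After 1 (gather 8 rubber): rubber=8
After 2 (craft lens): lens=1 rubber=7
After 3 (gather 8 rubber): lens=1 rubber=15
After 4 (gather 4 sulfur): lens=1 rubber=15 sulfur=4
After 5 (consume 1 lens): rubber=15 sulfur=4
After 6 (consume 4 rubber): rubber=11 sulfur=4
After 7 (gather 7 sulfur): rubber=11 sulfur=11
After 8 (craft lens): lens=1 rubber=10 sulfur=11
After 9 (craft lens): lens=2 rubber=9 sulfur=11
After 10 (craft sword): lens=2 rubber=9 sulfur=8 sword=1

Answer: yes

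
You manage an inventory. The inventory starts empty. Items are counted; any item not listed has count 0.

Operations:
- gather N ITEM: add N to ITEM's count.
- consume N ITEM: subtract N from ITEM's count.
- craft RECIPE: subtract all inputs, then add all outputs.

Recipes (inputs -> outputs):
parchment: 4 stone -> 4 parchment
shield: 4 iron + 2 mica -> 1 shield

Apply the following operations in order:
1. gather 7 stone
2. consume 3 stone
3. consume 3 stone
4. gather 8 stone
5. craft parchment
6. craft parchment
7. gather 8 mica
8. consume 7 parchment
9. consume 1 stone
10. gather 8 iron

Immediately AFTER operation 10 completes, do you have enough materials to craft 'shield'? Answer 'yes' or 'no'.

After 1 (gather 7 stone): stone=7
After 2 (consume 3 stone): stone=4
After 3 (consume 3 stone): stone=1
After 4 (gather 8 stone): stone=9
After 5 (craft parchment): parchment=4 stone=5
After 6 (craft parchment): parchment=8 stone=1
After 7 (gather 8 mica): mica=8 parchment=8 stone=1
After 8 (consume 7 parchment): mica=8 parchment=1 stone=1
After 9 (consume 1 stone): mica=8 parchment=1
After 10 (gather 8 iron): iron=8 mica=8 parchment=1

Answer: yes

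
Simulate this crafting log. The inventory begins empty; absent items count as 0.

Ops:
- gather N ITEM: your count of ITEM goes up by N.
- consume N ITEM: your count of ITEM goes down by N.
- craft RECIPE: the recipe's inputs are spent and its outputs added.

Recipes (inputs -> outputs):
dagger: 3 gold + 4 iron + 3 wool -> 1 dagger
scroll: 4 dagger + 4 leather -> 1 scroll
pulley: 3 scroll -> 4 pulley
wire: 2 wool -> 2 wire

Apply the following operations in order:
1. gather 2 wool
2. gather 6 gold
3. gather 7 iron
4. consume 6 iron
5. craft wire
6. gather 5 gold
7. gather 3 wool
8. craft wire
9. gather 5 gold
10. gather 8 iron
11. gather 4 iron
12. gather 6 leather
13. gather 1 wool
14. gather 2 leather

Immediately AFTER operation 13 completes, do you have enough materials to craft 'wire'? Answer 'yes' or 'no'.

Answer: yes

Derivation:
After 1 (gather 2 wool): wool=2
After 2 (gather 6 gold): gold=6 wool=2
After 3 (gather 7 iron): gold=6 iron=7 wool=2
After 4 (consume 6 iron): gold=6 iron=1 wool=2
After 5 (craft wire): gold=6 iron=1 wire=2
After 6 (gather 5 gold): gold=11 iron=1 wire=2
After 7 (gather 3 wool): gold=11 iron=1 wire=2 wool=3
After 8 (craft wire): gold=11 iron=1 wire=4 wool=1
After 9 (gather 5 gold): gold=16 iron=1 wire=4 wool=1
After 10 (gather 8 iron): gold=16 iron=9 wire=4 wool=1
After 11 (gather 4 iron): gold=16 iron=13 wire=4 wool=1
After 12 (gather 6 leather): gold=16 iron=13 leather=6 wire=4 wool=1
After 13 (gather 1 wool): gold=16 iron=13 leather=6 wire=4 wool=2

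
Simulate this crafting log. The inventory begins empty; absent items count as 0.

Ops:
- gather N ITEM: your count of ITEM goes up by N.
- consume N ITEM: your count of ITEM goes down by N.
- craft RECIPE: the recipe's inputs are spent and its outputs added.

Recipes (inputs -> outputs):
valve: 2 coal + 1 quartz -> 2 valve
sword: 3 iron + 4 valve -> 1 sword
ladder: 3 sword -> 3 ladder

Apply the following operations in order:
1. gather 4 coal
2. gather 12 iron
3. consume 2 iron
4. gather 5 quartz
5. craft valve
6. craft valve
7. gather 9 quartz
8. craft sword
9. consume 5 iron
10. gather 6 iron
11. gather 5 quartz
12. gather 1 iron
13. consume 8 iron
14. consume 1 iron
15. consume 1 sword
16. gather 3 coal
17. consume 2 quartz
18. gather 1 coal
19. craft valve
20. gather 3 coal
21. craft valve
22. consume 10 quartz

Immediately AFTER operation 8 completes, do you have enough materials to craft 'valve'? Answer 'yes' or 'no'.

Answer: no

Derivation:
After 1 (gather 4 coal): coal=4
After 2 (gather 12 iron): coal=4 iron=12
After 3 (consume 2 iron): coal=4 iron=10
After 4 (gather 5 quartz): coal=4 iron=10 quartz=5
After 5 (craft valve): coal=2 iron=10 quartz=4 valve=2
After 6 (craft valve): iron=10 quartz=3 valve=4
After 7 (gather 9 quartz): iron=10 quartz=12 valve=4
After 8 (craft sword): iron=7 quartz=12 sword=1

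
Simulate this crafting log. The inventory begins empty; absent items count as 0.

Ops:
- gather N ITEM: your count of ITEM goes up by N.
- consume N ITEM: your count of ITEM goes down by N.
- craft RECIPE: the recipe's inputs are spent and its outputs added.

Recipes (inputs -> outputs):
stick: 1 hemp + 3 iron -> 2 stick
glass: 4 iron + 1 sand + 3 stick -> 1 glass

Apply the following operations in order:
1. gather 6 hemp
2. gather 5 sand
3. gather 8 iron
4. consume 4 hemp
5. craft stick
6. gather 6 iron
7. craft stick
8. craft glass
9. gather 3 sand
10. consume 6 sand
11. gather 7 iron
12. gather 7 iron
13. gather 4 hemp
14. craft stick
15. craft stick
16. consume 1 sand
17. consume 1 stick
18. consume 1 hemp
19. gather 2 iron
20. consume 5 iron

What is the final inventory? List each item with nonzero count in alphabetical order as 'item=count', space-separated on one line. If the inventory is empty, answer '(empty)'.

After 1 (gather 6 hemp): hemp=6
After 2 (gather 5 sand): hemp=6 sand=5
After 3 (gather 8 iron): hemp=6 iron=8 sand=5
After 4 (consume 4 hemp): hemp=2 iron=8 sand=5
After 5 (craft stick): hemp=1 iron=5 sand=5 stick=2
After 6 (gather 6 iron): hemp=1 iron=11 sand=5 stick=2
After 7 (craft stick): iron=8 sand=5 stick=4
After 8 (craft glass): glass=1 iron=4 sand=4 stick=1
After 9 (gather 3 sand): glass=1 iron=4 sand=7 stick=1
After 10 (consume 6 sand): glass=1 iron=4 sand=1 stick=1
After 11 (gather 7 iron): glass=1 iron=11 sand=1 stick=1
After 12 (gather 7 iron): glass=1 iron=18 sand=1 stick=1
After 13 (gather 4 hemp): glass=1 hemp=4 iron=18 sand=1 stick=1
After 14 (craft stick): glass=1 hemp=3 iron=15 sand=1 stick=3
After 15 (craft stick): glass=1 hemp=2 iron=12 sand=1 stick=5
After 16 (consume 1 sand): glass=1 hemp=2 iron=12 stick=5
After 17 (consume 1 stick): glass=1 hemp=2 iron=12 stick=4
After 18 (consume 1 hemp): glass=1 hemp=1 iron=12 stick=4
After 19 (gather 2 iron): glass=1 hemp=1 iron=14 stick=4
After 20 (consume 5 iron): glass=1 hemp=1 iron=9 stick=4

Answer: glass=1 hemp=1 iron=9 stick=4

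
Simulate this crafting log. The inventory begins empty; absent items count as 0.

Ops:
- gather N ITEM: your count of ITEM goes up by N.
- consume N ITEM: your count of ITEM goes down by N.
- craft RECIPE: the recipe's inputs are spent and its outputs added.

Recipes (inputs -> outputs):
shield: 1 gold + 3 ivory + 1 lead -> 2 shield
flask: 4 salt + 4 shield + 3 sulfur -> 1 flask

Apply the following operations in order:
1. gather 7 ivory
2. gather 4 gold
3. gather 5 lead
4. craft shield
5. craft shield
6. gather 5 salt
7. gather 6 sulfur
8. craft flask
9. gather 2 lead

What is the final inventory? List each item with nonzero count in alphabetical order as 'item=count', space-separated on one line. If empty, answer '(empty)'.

After 1 (gather 7 ivory): ivory=7
After 2 (gather 4 gold): gold=4 ivory=7
After 3 (gather 5 lead): gold=4 ivory=7 lead=5
After 4 (craft shield): gold=3 ivory=4 lead=4 shield=2
After 5 (craft shield): gold=2 ivory=1 lead=3 shield=4
After 6 (gather 5 salt): gold=2 ivory=1 lead=3 salt=5 shield=4
After 7 (gather 6 sulfur): gold=2 ivory=1 lead=3 salt=5 shield=4 sulfur=6
After 8 (craft flask): flask=1 gold=2 ivory=1 lead=3 salt=1 sulfur=3
After 9 (gather 2 lead): flask=1 gold=2 ivory=1 lead=5 salt=1 sulfur=3

Answer: flask=1 gold=2 ivory=1 lead=5 salt=1 sulfur=3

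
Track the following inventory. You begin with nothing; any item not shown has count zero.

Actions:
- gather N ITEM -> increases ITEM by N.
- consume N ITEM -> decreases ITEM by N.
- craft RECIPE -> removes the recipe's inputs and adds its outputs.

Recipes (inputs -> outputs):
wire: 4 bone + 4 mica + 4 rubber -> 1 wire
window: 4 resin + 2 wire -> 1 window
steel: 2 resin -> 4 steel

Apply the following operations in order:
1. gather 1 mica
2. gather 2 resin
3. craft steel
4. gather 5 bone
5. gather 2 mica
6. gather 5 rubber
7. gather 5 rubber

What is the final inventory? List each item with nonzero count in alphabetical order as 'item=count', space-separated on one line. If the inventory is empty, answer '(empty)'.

After 1 (gather 1 mica): mica=1
After 2 (gather 2 resin): mica=1 resin=2
After 3 (craft steel): mica=1 steel=4
After 4 (gather 5 bone): bone=5 mica=1 steel=4
After 5 (gather 2 mica): bone=5 mica=3 steel=4
After 6 (gather 5 rubber): bone=5 mica=3 rubber=5 steel=4
After 7 (gather 5 rubber): bone=5 mica=3 rubber=10 steel=4

Answer: bone=5 mica=3 rubber=10 steel=4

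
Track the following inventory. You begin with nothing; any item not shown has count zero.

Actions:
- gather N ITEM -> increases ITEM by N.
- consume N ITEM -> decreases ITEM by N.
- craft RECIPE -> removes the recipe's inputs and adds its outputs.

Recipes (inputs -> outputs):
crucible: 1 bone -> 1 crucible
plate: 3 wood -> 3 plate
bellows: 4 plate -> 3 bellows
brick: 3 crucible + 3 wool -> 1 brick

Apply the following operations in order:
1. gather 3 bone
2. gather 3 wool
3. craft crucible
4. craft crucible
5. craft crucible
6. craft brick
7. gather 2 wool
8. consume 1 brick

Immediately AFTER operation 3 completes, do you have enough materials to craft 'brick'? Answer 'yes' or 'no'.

After 1 (gather 3 bone): bone=3
After 2 (gather 3 wool): bone=3 wool=3
After 3 (craft crucible): bone=2 crucible=1 wool=3

Answer: no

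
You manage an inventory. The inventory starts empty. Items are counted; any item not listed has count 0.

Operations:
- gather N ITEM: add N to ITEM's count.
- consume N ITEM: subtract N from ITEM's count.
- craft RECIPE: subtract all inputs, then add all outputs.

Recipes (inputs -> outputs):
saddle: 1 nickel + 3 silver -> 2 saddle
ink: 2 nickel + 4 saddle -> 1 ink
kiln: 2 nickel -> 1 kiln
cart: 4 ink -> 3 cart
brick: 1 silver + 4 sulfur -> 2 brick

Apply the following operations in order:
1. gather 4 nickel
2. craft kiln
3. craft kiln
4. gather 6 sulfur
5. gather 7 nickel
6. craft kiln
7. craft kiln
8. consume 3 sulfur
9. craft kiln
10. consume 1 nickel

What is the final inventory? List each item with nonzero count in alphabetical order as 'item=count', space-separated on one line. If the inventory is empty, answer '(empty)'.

After 1 (gather 4 nickel): nickel=4
After 2 (craft kiln): kiln=1 nickel=2
After 3 (craft kiln): kiln=2
After 4 (gather 6 sulfur): kiln=2 sulfur=6
After 5 (gather 7 nickel): kiln=2 nickel=7 sulfur=6
After 6 (craft kiln): kiln=3 nickel=5 sulfur=6
After 7 (craft kiln): kiln=4 nickel=3 sulfur=6
After 8 (consume 3 sulfur): kiln=4 nickel=3 sulfur=3
After 9 (craft kiln): kiln=5 nickel=1 sulfur=3
After 10 (consume 1 nickel): kiln=5 sulfur=3

Answer: kiln=5 sulfur=3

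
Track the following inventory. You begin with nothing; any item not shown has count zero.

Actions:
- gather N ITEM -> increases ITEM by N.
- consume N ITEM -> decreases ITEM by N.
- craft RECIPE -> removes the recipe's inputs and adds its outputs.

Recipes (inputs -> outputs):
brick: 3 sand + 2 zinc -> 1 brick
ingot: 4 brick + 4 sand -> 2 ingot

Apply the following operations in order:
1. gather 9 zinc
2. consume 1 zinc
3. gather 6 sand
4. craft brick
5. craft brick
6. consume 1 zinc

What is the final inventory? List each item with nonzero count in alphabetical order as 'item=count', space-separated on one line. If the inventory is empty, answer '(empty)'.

After 1 (gather 9 zinc): zinc=9
After 2 (consume 1 zinc): zinc=8
After 3 (gather 6 sand): sand=6 zinc=8
After 4 (craft brick): brick=1 sand=3 zinc=6
After 5 (craft brick): brick=2 zinc=4
After 6 (consume 1 zinc): brick=2 zinc=3

Answer: brick=2 zinc=3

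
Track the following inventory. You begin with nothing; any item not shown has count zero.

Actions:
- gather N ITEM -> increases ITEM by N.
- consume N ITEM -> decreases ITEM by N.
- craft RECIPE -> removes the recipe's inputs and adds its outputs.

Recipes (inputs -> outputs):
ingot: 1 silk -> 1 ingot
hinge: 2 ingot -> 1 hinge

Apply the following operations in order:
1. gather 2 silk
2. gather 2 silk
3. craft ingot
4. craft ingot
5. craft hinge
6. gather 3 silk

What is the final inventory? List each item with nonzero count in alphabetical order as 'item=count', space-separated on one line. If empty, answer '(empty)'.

After 1 (gather 2 silk): silk=2
After 2 (gather 2 silk): silk=4
After 3 (craft ingot): ingot=1 silk=3
After 4 (craft ingot): ingot=2 silk=2
After 5 (craft hinge): hinge=1 silk=2
After 6 (gather 3 silk): hinge=1 silk=5

Answer: hinge=1 silk=5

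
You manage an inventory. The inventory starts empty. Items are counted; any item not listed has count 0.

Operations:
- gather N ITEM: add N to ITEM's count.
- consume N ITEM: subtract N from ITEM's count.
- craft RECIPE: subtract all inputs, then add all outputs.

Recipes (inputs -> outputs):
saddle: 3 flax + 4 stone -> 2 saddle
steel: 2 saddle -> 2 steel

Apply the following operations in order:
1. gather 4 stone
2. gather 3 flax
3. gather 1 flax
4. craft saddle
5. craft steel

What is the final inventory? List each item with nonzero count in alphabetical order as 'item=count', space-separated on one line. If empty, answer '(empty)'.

After 1 (gather 4 stone): stone=4
After 2 (gather 3 flax): flax=3 stone=4
After 3 (gather 1 flax): flax=4 stone=4
After 4 (craft saddle): flax=1 saddle=2
After 5 (craft steel): flax=1 steel=2

Answer: flax=1 steel=2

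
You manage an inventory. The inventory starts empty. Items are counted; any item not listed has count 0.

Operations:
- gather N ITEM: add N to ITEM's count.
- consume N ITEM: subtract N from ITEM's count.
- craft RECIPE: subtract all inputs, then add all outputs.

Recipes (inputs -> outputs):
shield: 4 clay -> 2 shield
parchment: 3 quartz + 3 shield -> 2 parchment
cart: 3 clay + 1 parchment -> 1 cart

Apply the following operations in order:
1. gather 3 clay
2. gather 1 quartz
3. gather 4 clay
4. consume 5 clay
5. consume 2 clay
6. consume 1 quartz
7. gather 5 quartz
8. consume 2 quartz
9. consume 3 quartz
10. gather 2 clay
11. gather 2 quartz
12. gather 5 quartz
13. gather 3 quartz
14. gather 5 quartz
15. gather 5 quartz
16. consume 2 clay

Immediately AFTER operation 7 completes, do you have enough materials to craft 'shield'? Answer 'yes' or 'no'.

After 1 (gather 3 clay): clay=3
After 2 (gather 1 quartz): clay=3 quartz=1
After 3 (gather 4 clay): clay=7 quartz=1
After 4 (consume 5 clay): clay=2 quartz=1
After 5 (consume 2 clay): quartz=1
After 6 (consume 1 quartz): (empty)
After 7 (gather 5 quartz): quartz=5

Answer: no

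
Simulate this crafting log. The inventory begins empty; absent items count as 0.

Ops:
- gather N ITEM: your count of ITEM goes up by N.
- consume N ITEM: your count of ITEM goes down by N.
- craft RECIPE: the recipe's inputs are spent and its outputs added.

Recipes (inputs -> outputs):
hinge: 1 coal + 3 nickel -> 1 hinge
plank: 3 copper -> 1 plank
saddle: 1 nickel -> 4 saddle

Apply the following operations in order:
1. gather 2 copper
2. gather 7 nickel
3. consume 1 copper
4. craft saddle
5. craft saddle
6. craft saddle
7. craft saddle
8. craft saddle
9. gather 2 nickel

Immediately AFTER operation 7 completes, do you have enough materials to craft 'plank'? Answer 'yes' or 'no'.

After 1 (gather 2 copper): copper=2
After 2 (gather 7 nickel): copper=2 nickel=7
After 3 (consume 1 copper): copper=1 nickel=7
After 4 (craft saddle): copper=1 nickel=6 saddle=4
After 5 (craft saddle): copper=1 nickel=5 saddle=8
After 6 (craft saddle): copper=1 nickel=4 saddle=12
After 7 (craft saddle): copper=1 nickel=3 saddle=16

Answer: no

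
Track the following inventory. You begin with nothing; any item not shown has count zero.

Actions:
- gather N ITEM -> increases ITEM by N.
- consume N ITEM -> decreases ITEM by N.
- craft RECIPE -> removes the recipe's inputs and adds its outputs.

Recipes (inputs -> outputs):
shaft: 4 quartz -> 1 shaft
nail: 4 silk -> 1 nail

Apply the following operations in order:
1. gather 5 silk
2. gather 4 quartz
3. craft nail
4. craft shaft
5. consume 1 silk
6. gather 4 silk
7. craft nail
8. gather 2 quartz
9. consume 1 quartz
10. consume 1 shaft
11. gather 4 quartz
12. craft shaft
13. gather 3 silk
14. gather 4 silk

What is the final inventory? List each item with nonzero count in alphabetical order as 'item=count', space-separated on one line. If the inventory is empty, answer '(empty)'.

After 1 (gather 5 silk): silk=5
After 2 (gather 4 quartz): quartz=4 silk=5
After 3 (craft nail): nail=1 quartz=4 silk=1
After 4 (craft shaft): nail=1 shaft=1 silk=1
After 5 (consume 1 silk): nail=1 shaft=1
After 6 (gather 4 silk): nail=1 shaft=1 silk=4
After 7 (craft nail): nail=2 shaft=1
After 8 (gather 2 quartz): nail=2 quartz=2 shaft=1
After 9 (consume 1 quartz): nail=2 quartz=1 shaft=1
After 10 (consume 1 shaft): nail=2 quartz=1
After 11 (gather 4 quartz): nail=2 quartz=5
After 12 (craft shaft): nail=2 quartz=1 shaft=1
After 13 (gather 3 silk): nail=2 quartz=1 shaft=1 silk=3
After 14 (gather 4 silk): nail=2 quartz=1 shaft=1 silk=7

Answer: nail=2 quartz=1 shaft=1 silk=7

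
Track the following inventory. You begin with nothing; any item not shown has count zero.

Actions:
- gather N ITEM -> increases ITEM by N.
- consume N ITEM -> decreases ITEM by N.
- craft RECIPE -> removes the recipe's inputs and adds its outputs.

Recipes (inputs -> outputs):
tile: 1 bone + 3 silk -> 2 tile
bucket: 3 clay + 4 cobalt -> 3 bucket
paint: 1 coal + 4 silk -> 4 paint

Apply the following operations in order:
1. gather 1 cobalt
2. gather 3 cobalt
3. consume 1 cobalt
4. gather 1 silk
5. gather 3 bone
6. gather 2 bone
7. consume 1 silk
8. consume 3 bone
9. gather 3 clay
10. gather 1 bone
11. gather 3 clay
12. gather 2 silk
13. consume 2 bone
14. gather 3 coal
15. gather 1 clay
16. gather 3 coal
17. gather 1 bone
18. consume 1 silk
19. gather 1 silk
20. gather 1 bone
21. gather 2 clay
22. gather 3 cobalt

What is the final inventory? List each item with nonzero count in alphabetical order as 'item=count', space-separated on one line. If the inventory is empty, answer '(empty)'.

After 1 (gather 1 cobalt): cobalt=1
After 2 (gather 3 cobalt): cobalt=4
After 3 (consume 1 cobalt): cobalt=3
After 4 (gather 1 silk): cobalt=3 silk=1
After 5 (gather 3 bone): bone=3 cobalt=3 silk=1
After 6 (gather 2 bone): bone=5 cobalt=3 silk=1
After 7 (consume 1 silk): bone=5 cobalt=3
After 8 (consume 3 bone): bone=2 cobalt=3
After 9 (gather 3 clay): bone=2 clay=3 cobalt=3
After 10 (gather 1 bone): bone=3 clay=3 cobalt=3
After 11 (gather 3 clay): bone=3 clay=6 cobalt=3
After 12 (gather 2 silk): bone=3 clay=6 cobalt=3 silk=2
After 13 (consume 2 bone): bone=1 clay=6 cobalt=3 silk=2
After 14 (gather 3 coal): bone=1 clay=6 coal=3 cobalt=3 silk=2
After 15 (gather 1 clay): bone=1 clay=7 coal=3 cobalt=3 silk=2
After 16 (gather 3 coal): bone=1 clay=7 coal=6 cobalt=3 silk=2
After 17 (gather 1 bone): bone=2 clay=7 coal=6 cobalt=3 silk=2
After 18 (consume 1 silk): bone=2 clay=7 coal=6 cobalt=3 silk=1
After 19 (gather 1 silk): bone=2 clay=7 coal=6 cobalt=3 silk=2
After 20 (gather 1 bone): bone=3 clay=7 coal=6 cobalt=3 silk=2
After 21 (gather 2 clay): bone=3 clay=9 coal=6 cobalt=3 silk=2
After 22 (gather 3 cobalt): bone=3 clay=9 coal=6 cobalt=6 silk=2

Answer: bone=3 clay=9 coal=6 cobalt=6 silk=2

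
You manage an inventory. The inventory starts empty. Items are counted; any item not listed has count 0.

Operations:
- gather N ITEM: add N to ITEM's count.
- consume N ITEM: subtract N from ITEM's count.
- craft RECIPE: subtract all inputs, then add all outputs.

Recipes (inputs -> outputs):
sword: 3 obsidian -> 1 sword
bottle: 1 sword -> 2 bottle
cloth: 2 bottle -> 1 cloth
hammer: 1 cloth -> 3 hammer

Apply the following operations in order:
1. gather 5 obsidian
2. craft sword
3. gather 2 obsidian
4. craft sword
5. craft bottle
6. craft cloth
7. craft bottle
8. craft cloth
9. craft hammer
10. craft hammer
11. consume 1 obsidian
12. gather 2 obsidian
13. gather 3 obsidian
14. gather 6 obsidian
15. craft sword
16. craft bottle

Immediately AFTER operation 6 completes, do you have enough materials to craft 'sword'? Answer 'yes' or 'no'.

Answer: no

Derivation:
After 1 (gather 5 obsidian): obsidian=5
After 2 (craft sword): obsidian=2 sword=1
After 3 (gather 2 obsidian): obsidian=4 sword=1
After 4 (craft sword): obsidian=1 sword=2
After 5 (craft bottle): bottle=2 obsidian=1 sword=1
After 6 (craft cloth): cloth=1 obsidian=1 sword=1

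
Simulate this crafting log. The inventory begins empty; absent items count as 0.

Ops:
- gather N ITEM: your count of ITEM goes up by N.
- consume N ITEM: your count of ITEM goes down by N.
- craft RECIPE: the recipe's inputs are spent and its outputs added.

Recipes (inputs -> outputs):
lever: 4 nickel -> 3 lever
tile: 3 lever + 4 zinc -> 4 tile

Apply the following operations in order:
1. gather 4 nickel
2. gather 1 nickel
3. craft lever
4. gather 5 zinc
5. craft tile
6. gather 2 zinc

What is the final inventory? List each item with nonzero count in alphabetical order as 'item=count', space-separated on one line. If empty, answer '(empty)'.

Answer: nickel=1 tile=4 zinc=3

Derivation:
After 1 (gather 4 nickel): nickel=4
After 2 (gather 1 nickel): nickel=5
After 3 (craft lever): lever=3 nickel=1
After 4 (gather 5 zinc): lever=3 nickel=1 zinc=5
After 5 (craft tile): nickel=1 tile=4 zinc=1
After 6 (gather 2 zinc): nickel=1 tile=4 zinc=3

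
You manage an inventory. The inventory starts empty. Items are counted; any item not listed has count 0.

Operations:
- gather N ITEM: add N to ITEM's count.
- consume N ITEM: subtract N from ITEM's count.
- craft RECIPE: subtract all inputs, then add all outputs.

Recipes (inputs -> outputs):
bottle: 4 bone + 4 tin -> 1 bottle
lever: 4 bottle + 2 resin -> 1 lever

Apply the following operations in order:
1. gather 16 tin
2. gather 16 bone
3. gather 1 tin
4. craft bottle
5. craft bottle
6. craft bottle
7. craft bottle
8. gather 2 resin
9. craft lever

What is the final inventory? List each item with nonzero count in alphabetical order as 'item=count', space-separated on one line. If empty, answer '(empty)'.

After 1 (gather 16 tin): tin=16
After 2 (gather 16 bone): bone=16 tin=16
After 3 (gather 1 tin): bone=16 tin=17
After 4 (craft bottle): bone=12 bottle=1 tin=13
After 5 (craft bottle): bone=8 bottle=2 tin=9
After 6 (craft bottle): bone=4 bottle=3 tin=5
After 7 (craft bottle): bottle=4 tin=1
After 8 (gather 2 resin): bottle=4 resin=2 tin=1
After 9 (craft lever): lever=1 tin=1

Answer: lever=1 tin=1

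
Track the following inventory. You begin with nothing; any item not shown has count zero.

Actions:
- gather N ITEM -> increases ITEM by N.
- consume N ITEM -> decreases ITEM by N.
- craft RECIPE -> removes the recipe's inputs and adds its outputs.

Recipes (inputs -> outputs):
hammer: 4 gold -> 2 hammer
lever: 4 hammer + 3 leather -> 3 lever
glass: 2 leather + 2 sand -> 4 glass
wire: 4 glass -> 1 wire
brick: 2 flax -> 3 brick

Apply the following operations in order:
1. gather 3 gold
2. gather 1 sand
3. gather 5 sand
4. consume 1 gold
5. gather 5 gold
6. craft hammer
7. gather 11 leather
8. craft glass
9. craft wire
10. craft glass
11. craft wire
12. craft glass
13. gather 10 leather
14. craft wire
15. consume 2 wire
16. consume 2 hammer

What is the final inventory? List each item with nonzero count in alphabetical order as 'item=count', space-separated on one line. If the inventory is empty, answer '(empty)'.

Answer: gold=3 leather=15 wire=1

Derivation:
After 1 (gather 3 gold): gold=3
After 2 (gather 1 sand): gold=3 sand=1
After 3 (gather 5 sand): gold=3 sand=6
After 4 (consume 1 gold): gold=2 sand=6
After 5 (gather 5 gold): gold=7 sand=6
After 6 (craft hammer): gold=3 hammer=2 sand=6
After 7 (gather 11 leather): gold=3 hammer=2 leather=11 sand=6
After 8 (craft glass): glass=4 gold=3 hammer=2 leather=9 sand=4
After 9 (craft wire): gold=3 hammer=2 leather=9 sand=4 wire=1
After 10 (craft glass): glass=4 gold=3 hammer=2 leather=7 sand=2 wire=1
After 11 (craft wire): gold=3 hammer=2 leather=7 sand=2 wire=2
After 12 (craft glass): glass=4 gold=3 hammer=2 leather=5 wire=2
After 13 (gather 10 leather): glass=4 gold=3 hammer=2 leather=15 wire=2
After 14 (craft wire): gold=3 hammer=2 leather=15 wire=3
After 15 (consume 2 wire): gold=3 hammer=2 leather=15 wire=1
After 16 (consume 2 hammer): gold=3 leather=15 wire=1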